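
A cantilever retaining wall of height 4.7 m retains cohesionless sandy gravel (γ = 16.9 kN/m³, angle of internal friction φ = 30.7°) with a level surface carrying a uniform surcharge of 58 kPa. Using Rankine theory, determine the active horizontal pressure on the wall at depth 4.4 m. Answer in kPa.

K_a = (1 − sin φ)/(1 + sin φ) = 0.3240.
σ_v = γz + q = 16.9 × 4.4 + 58 = 132.4 kPa.
σ_h = K_a σ_v = 0.3240 × 132.4 = 42.89 kPa.

42.9 kPa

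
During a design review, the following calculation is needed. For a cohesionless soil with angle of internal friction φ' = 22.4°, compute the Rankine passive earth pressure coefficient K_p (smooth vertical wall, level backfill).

K_p = (1 + sin φ)/(1 − sin φ) = tan²(45° + 22.4°/2) = 2.231.

2.23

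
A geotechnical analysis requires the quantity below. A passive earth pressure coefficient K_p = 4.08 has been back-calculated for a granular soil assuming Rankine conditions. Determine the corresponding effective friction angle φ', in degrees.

K_p = (1+sin φ)/(1−sin φ) ⇒ sin φ = (K_p − 1)/(K_p + 1) = 0.6063.
φ = arcsin(0.6063) = 37.32°.

37.3°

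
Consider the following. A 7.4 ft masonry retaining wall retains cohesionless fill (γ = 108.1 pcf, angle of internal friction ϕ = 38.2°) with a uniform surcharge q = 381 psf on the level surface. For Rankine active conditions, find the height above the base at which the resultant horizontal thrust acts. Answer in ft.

K_a = 0.2358.
Triangular part P₁ = ½K_aγH² = 697.9 at H/3 = 2.467 ft; rectangular part P₂ = K_a q H = 664.8 at H/2 = 3.700 ft.
ȳ = (P₁·2.467 + P₂·3.700)/(P₁+P₂) = 3.068 ft.

3.07 ft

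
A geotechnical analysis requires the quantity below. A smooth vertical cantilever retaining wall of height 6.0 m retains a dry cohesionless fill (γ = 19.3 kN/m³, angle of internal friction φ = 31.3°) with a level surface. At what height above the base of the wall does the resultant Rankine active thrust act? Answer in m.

2.00 m

K_a = 0.3162.
The pressure distribution is triangular, so the resultant acts at H/3 above the base = 6.0/3 = 2.000 m.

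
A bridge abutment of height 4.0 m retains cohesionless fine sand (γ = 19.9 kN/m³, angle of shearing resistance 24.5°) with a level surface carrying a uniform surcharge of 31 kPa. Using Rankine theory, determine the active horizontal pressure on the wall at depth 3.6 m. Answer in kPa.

K_a = (1 − sin φ)/(1 + sin φ) = 0.4137.
σ_v = γz + q = 19.9 × 3.6 + 31 = 102.6 kPa.
σ_h = K_a σ_v = 0.4137 × 102.6 = 42.47 kPa.

42.5 kPa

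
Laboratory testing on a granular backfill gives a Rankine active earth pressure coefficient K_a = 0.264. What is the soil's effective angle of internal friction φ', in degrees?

K_a = tan²(45° − φ/2) ⇒ 45° − φ/2 = arctan(√0.264) = 27.19°.
φ = 2(45° − 27.19°) = 35.61°.

35.6°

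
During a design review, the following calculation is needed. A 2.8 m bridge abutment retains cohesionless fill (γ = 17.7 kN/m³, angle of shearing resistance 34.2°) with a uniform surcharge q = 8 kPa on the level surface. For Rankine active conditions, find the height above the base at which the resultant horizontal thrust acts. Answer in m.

1.05 m

K_a = 0.2803.
Triangular part P₁ = ½K_aγH² = 19.45 at H/3 = 0.9333 m; rectangular part P₂ = K_a q H = 6.280 at H/2 = 1.400 m.
ȳ = (P₁·0.9333 + P₂·1.400)/(P₁+P₂) = 1.047 m.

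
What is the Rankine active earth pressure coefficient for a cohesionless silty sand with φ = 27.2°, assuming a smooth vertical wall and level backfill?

0.373

K_a = tan²(45° − φ/2) = tan²(31.40°) = 0.3726.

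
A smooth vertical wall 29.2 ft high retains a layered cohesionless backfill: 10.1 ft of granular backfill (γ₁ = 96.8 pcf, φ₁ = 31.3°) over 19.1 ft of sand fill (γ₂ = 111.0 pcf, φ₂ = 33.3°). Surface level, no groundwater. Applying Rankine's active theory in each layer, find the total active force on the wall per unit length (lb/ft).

K_a1 = tan²(45°−31.3°/2) = 0.3162; K_a2 = tan²(45°−33.3°/2) = 0.2911.
Layer 1: σ at base = K_a1 γ₁ h₁ = 309.1 psf; P₁ = ½×309.1×10.1 = 1561.
Layer 2: σ_v at top = γ₁h₁ = 977.7; σ_h top = K_a2×977.7 = 284.6; σ_h base = K_a2×(977.7+111.0×19.1) = 901.9.
P₂ = ½(284.6+901.9)×19.1 = 11330. Total P_a = 1561+11330 = 12890 lb/ft.

12900 lb/ft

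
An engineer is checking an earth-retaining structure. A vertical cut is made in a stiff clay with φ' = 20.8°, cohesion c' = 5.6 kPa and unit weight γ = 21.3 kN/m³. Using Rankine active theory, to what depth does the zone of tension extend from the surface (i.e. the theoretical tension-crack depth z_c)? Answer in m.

0.762 m

K_a = tan²(45° − 20.8°/2) = 0.4759; √K_a = 0.6899.
The active pressure is zero where K_a γ z = 2c√K_a, so z_c = 2c/(γ√K_a) = 2×5.6/(21.3×0.6899) = 0.7622 m.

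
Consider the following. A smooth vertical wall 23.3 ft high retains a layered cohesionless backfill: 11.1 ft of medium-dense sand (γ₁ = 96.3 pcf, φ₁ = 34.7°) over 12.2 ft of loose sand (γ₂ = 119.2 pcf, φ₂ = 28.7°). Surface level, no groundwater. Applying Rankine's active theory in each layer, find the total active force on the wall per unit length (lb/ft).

K_a1 = tan²(45°−34.7°/2) = 0.2745; K_a2 = tan²(45°−28.7°/2) = 0.3511.
Layer 1: σ at base = K_a1 γ₁ h₁ = 293.4 psf; P₁ = ½×293.4×11.1 = 1628.
Layer 2: σ_v at top = γ₁h₁ = 1069; σ_h top = K_a2×1069 = 375.4; σ_h base = K_a2×(1069+119.2×12.2) = 886.0.
P₂ = ½(375.4+886.0)×12.2 = 7694. Total P_a = 1628+7694 = 9323 lb/ft.

9320 lb/ft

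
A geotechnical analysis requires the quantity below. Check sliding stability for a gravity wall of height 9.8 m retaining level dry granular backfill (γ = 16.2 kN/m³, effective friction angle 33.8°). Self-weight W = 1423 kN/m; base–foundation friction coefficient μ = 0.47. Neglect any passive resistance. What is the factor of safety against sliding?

3.02

K_a = tan²(45° − 33.8°/2) = 0.2851.
P_a = ½K_aγH² = 0.5×0.2851×16.2×9.8² = 221.8 kN/m, acting at H/3 = 3.267 m above the base.
FS_sliding = μW / P_a = 0.47×1423 / 221.8 = 3.016.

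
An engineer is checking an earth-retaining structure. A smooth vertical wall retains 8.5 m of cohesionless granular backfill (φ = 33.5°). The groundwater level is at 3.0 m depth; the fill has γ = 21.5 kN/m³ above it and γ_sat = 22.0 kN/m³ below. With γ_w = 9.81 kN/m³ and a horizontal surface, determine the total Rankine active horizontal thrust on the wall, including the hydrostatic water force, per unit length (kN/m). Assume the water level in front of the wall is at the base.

K_a = tan²(45° − φ/2) = 0.2887.
γ' = 22.0 − 9.81 = 12.19 kN/m³. Depth below WT = 5.5 m.
σ'_h at WT = K_a γ d_w = 18.62 kPa; at base = 18.62 + K_a γ' × 5.5 = 37.98 kPa.
P₁ (0–3.0 m) = ½×18.62×3.0 = 27.93. P₂ (3.0–8.5 m) = ½(18.62+37.98)×5.5 = 155.7.
P_w = ½ γ_w h₂² = 0.5×9.81×5.5² = 148.4. Total = 27.93+155.7+148.4 = 332.0 kN/m.

332 kN/m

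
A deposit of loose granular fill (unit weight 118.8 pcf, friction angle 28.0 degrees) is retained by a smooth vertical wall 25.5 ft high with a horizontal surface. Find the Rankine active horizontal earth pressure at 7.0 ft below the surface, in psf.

300 psf

K_a = (1 − sin φ)/(1 + sin φ) = 0.3610.
σ_h = K_a γ z = 0.3610 × 118.8 × 7.0 = 300.2 psf.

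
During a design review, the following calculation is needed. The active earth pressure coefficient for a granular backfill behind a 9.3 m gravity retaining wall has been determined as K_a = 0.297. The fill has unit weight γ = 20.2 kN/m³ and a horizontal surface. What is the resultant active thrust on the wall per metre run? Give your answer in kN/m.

259 kN/m

P = ½ K_a γ H² = 0.5 × 0.297 × 20.2 × 9.3² = 259.4 kN/m.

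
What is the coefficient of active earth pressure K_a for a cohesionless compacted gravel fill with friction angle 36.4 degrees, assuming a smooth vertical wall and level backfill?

K_a = (1 − sin φ)/(1 + sin φ) = (1 − sin 36.4°)/(1 + sin 36.4°) = 0.2552.

0.255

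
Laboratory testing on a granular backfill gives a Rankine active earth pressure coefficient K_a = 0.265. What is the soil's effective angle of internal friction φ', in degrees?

35.5°

K_a = tan²(45° − φ/2) ⇒ 45° − φ/2 = arctan(√0.265) = 27.24°.
φ = 2(45° − 27.24°) = 35.52°.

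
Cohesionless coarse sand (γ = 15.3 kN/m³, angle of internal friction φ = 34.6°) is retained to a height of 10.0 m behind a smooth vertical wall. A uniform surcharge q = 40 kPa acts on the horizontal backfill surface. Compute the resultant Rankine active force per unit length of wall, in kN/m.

K_a = tan²(45° − φ/2) = 0.2756.
Soil triangle: ½ K_a γ H² = 0.5×0.2756×15.3×10.0² = 210.9 kN/m.
Surcharge rectangle: K_a q H = 0.2756×40×10.0 = 110.3 kN/m.
Total = 210.9 + 110.3 = 321.1 kN/m.

321 kN/m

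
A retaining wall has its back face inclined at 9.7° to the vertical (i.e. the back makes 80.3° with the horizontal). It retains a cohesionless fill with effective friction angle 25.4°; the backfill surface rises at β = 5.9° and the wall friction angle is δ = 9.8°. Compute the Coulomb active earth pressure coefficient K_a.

K_a = sin²(α+φ) / [sin²α · sin(α−δ) · (1 + √{sin(φ+δ)sin(φ−β) / (sin(α−δ)sin(α+β))})²].
With α = 80.3°, φ = 25.4°, δ = 9.8°, β = 5.9°: K_a = 0.4798.

0.480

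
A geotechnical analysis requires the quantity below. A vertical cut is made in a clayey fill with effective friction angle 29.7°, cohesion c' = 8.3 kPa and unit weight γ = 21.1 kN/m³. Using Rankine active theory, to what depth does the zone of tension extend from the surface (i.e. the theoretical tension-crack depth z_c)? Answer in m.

K_a = tan²(45° − 29.7°/2) = 0.3374; √K_a = 0.5808.
The active pressure is zero where K_a γ z = 2c√K_a, so z_c = 2c/(γ√K_a) = 2×8.3/(21.1×0.5808) = 1.354 m.

1.35 m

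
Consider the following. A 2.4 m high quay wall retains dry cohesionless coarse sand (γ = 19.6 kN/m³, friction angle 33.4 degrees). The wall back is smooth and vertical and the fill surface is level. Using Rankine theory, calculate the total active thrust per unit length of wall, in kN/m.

K_a = tan²(45° − φ/2) = 0.2899.
P_a = ½ K_a γ H² = 0.5 × 0.2899 × 19.6 × 2.4² = 16.37 kN/m.

16.4 kN/m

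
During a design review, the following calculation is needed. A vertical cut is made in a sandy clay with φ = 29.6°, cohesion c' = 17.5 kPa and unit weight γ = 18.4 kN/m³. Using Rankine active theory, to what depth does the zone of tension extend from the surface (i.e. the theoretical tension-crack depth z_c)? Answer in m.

K_a = tan²(45° − 29.6°/2) = 0.3387; √K_a = 0.5820.
The active pressure is zero where K_a γ z = 2c√K_a, so z_c = 2c/(γ√K_a) = 2×17.5/(18.4×0.5820) = 3.268 m.

3.27 m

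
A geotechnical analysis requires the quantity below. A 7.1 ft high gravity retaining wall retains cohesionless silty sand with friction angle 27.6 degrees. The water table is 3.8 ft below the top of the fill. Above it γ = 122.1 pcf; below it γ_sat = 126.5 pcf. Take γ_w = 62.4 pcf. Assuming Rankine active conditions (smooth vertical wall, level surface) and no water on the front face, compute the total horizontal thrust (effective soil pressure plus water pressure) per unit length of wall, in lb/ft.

1350 lb/ft

K_a = tan²(45° − φ/2) = 0.3668.
γ' = 126.5 − 62.4 = 64.10 pcf. Depth below WT = 3.3 ft.
σ'_h at WT = K_a γ d_w = 170.2 psf; at base = 170.2 + K_a γ' × 3.3 = 247.8 psf.
P₁ (0–3.8 ft) = ½×170.2×3.8 = 323.3. P₂ (3.8–7.1 ft) = ½(170.2+247.8)×3.3 = 689.6.
P_w = ½ γ_w h₂² = 0.5×62.4×3.3² = 339.8. Total = 323.3+689.6+339.8 = 1353 lb/ft.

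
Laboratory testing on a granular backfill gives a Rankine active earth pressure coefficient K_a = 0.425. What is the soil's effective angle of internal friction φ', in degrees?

23.8°

K_a = tan²(45° − φ/2) ⇒ 45° − φ/2 = arctan(√0.425) = 33.10°.
φ = 2(45° − 33.10°) = 23.80°.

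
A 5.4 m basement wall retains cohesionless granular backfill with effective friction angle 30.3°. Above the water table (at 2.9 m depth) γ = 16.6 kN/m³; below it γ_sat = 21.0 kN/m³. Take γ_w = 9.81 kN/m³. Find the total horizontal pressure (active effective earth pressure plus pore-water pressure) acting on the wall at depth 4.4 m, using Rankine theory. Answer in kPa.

K_a = (1 − sin φ)/(1 + sin φ) = 0.3293.
γ' = 21.0 − 9.81 = 11.19 kN/m³.
Effective vertical stress at 4.4 m: σ'_v = 16.6×2.9 + 11.19×1.50 = 64.93 kPa.
σ'_h = K_a σ'_v = 0.3293 × 64.93 = 21.38 kPa; u = γ_w × 1.50 = 14.72 kPa.
Total σ_h = 21.38 + 14.72 = 36.10 kPa.

36.1 kPa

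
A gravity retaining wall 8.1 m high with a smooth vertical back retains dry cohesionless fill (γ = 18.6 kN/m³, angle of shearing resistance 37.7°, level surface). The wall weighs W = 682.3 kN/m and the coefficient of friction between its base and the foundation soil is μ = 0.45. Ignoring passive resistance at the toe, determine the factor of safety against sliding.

2.09

K_a = tan²(45° − 37.7°/2) = 0.2411.
P_a = ½K_aγH² = 0.5×0.2411×18.6×8.1² = 147.1 kN/m, acting at H/3 = 2.700 m above the base.
FS_sliding = μW / P_a = 0.45×682.3 / 147.1 = 2.087.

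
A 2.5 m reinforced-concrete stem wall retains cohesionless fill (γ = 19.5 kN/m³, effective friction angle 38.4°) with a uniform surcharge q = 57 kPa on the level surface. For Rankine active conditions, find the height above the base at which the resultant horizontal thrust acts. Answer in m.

1.13 m

K_a = 0.2337.
Triangular part P₁ = ½K_aγH² = 14.24 at H/3 = 0.8333 m; rectangular part P₂ = K_a q H = 33.30 at H/2 = 1.250 m.
ȳ = (P₁·0.8333 + P₂·1.250)/(P₁+P₂) = 1.125 m.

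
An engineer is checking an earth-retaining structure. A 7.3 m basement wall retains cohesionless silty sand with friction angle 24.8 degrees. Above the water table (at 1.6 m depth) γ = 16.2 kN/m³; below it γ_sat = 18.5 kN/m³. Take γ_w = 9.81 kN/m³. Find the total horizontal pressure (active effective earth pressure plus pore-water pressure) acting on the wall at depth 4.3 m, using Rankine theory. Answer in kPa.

K_a = (1 − sin φ)/(1 + sin φ) = 0.4090.
γ' = 18.5 − 9.81 = 8.690 kN/m³.
Effective vertical stress at 4.3 m: σ'_v = 16.2×1.6 + 8.690×2.70 = 49.38 kPa.
σ'_h = K_a σ'_v = 0.4090 × 49.38 = 20.20 kPa; u = γ_w × 2.70 = 26.49 kPa.
Total σ_h = 20.20 + 26.49 = 46.68 kPa.

46.7 kPa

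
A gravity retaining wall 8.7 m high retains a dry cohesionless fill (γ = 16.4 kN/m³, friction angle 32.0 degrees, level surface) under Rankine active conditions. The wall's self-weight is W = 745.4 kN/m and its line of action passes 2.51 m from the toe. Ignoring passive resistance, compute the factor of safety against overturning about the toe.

K_a = tan²(45° − 32.0°/2) = 0.3073.
P_a = ½K_aγH² = 0.5×0.3073×16.4×8.7² = 190.7 kN/m, acting at H/3 = 2.900 m above the base.
Overturning moment M_o = P_a × H/3 = 190.7 × 2.900 = 553.0.
Resisting moment M_r = W × 2.51 = 745.4 × 2.51 = 1871.
FS_overturning = M_r/M_o = 1871/553.0 = 3.383.

3.38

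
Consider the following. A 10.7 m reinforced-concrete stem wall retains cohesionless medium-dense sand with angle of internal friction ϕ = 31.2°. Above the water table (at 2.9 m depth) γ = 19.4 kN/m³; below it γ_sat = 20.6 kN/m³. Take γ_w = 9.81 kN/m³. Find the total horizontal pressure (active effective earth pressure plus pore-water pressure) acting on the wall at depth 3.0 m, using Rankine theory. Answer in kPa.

K_a = (1 − sin φ)/(1 + sin φ) = 0.3175.
γ' = 20.6 − 9.81 = 10.79 kN/m³.
Effective vertical stress at 3.0 m: σ'_v = 19.4×2.9 + 10.79×0.100 = 57.34 kPa.
σ'_h = K_a σ'_v = 0.3175 × 57.34 = 18.21 kPa; u = γ_w × 0.100 = 0.9810 kPa.
Total σ_h = 18.21 + 0.9810 = 19.19 kPa.

19.2 kPa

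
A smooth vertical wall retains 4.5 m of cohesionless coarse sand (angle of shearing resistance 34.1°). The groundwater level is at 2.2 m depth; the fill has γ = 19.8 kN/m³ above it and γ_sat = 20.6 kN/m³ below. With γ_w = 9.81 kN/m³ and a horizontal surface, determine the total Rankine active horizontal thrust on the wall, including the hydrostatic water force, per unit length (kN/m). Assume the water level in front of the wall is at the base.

K_a = tan²(45° − φ/2) = 0.2815.
γ' = 20.6 − 9.81 = 10.79 kN/m³. Depth below WT = 2.3 m.
σ'_h at WT = K_a γ d_w = 12.26 kPa; at base = 12.26 + K_a γ' × 2.3 = 19.25 kPa.
P₁ (0–2.2 m) = ½×12.26×2.2 = 13.49. P₂ (2.2–4.5 m) = ½(12.26+19.25)×2.3 = 36.24.
P_w = ½ γ_w h₂² = 0.5×9.81×2.3² = 25.95. Total = 13.49+36.24+25.95 = 75.68 kN/m.

75.7 kN/m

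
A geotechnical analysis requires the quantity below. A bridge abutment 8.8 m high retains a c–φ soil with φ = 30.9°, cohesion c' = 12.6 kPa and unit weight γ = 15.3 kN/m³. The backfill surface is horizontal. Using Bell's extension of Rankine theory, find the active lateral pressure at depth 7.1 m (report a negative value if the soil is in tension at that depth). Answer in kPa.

20.6 kPa

K_a = (1 − sin φ)/(1 + sin φ) = 0.3214.
σ_a = K_a γ z − 2c√K_a = 0.3214×15.3×7.1 − 2×12.6×0.5669 = 20.63 kPa.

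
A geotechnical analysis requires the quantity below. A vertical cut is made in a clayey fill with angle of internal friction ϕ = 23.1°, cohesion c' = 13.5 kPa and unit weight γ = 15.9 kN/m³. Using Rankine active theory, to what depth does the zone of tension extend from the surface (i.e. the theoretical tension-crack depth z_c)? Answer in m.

K_a = tan²(45° − 23.1°/2) = 0.4364; √K_a = 0.6606.
The active pressure is zero where K_a γ z = 2c√K_a, so z_c = 2c/(γ√K_a) = 2×13.5/(15.9×0.6606) = 2.570 m.

2.57 m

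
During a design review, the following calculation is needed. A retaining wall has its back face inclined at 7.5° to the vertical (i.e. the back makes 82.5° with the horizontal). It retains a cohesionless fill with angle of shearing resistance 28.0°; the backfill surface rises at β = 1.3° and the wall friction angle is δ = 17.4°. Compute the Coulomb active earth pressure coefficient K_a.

K_a = sin²(α+φ) / [sin²α · sin(α−δ) · (1 + √{sin(φ+δ)sin(φ−β) / (sin(α−δ)sin(α+β))})²].
With α = 82.5°, φ = 28.0°, δ = 17.4°, β = 1.3°: K_a = 0.3865.

0.386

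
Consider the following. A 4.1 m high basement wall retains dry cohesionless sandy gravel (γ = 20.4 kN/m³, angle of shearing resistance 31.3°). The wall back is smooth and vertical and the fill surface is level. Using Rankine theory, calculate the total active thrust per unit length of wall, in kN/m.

54.2 kN/m

K_a = tan²(45° − φ/2) = 0.3162.
P_a = ½ K_a γ H² = 0.5 × 0.3162 × 20.4 × 4.1² = 54.22 kN/m.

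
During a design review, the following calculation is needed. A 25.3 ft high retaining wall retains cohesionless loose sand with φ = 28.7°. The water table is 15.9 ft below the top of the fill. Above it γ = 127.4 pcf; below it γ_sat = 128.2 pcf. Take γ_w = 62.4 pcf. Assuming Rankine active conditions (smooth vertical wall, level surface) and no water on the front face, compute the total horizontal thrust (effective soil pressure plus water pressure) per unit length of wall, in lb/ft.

K_a = tan²(45° − φ/2) = 0.3511.
γ' = 128.2 − 62.4 = 65.80 pcf. Depth below WT = 9.4 ft.
σ'_h at WT = K_a γ d_w = 711.3 psf; at base = 711.3 + K_a γ' × 9.4 = 928.5 psf.
P₁ (0–15.9 ft) = ½×711.3×15.9 = 5655. P₂ (15.9–25.3 ft) = ½(711.3+928.5)×9.4 = 7707.
P_w = ½ γ_w h₂² = 0.5×62.4×9.4² = 2757. Total = 5655+7707+2757 = 16120 lb/ft.

16100 lb/ft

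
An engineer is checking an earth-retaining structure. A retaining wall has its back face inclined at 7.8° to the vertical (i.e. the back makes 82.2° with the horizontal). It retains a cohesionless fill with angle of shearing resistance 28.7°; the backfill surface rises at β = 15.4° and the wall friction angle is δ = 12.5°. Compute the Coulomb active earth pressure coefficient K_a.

K_a = sin²(α+φ) / [sin²α · sin(α−δ) · (1 + √{sin(φ+δ)sin(φ−β) / (sin(α−δ)sin(α+β))})²].
With α = 82.2°, φ = 28.7°, δ = 12.5°, β = 15.4°: K_a = 0.4811.

0.481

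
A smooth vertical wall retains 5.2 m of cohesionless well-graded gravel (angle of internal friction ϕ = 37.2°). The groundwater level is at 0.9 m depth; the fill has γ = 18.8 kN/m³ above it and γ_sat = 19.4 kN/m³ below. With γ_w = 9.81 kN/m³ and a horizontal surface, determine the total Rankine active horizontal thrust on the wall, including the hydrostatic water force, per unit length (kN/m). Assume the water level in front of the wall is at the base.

132 kN/m

K_a = tan²(45° − φ/2) = 0.2464.
γ' = 19.4 − 9.81 = 9.590 kN/m³. Depth below WT = 4.3 m.
σ'_h at WT = K_a γ d_w = 4.169 kPa; at base = 4.169 + K_a γ' × 4.3 = 14.33 kPa.
P₁ (0–0.9 m) = ½×4.169×0.9 = 1.876. P₂ (0.9–5.2 m) = ½(4.169+14.33)×4.3 = 39.78.
P_w = ½ γ_w h₂² = 0.5×9.81×4.3² = 90.69. Total = 1.876+39.78+90.69 = 132.3 kN/m.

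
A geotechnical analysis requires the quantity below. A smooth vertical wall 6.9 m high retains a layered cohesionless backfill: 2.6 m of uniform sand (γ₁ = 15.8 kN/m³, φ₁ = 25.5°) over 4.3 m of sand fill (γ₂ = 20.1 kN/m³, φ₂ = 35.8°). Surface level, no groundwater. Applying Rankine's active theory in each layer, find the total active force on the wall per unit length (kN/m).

116 kN/m

K_a1 = tan²(45°−25.5°/2) = 0.3981; K_a2 = tan²(45°−35.8°/2) = 0.2619.
Layer 1: σ at base = K_a1 γ₁ h₁ = 16.35 kPa; P₁ = ½×16.35×2.6 = 21.26.
Layer 2: σ_v at top = γ₁h₁ = 41.08; σ_h top = K_a2×41.08 = 10.76; σ_h base = K_a2×(41.08+20.1×4.3) = 33.39.
P₂ = ½(10.76+33.39)×4.3 = 94.92. Total P_a = 21.26+94.92 = 116.2 kN/m.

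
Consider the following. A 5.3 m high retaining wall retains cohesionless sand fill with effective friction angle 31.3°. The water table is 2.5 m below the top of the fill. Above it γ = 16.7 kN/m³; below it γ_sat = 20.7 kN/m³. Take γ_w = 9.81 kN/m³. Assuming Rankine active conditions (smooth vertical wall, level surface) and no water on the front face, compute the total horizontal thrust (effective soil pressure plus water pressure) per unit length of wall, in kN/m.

105 kN/m

K_a = tan²(45° − φ/2) = 0.3162.
γ' = 20.7 − 9.81 = 10.89 kN/m³. Depth below WT = 2.8 m.
σ'_h at WT = K_a γ d_w = 13.20 kPa; at base = 13.20 + K_a γ' × 2.8 = 22.84 kPa.
P₁ (0–2.5 m) = ½×13.20×2.5 = 16.50. P₂ (2.5–5.3 m) = ½(13.20+22.84)×2.8 = 50.46.
P_w = ½ γ_w h₂² = 0.5×9.81×2.8² = 38.46. Total = 16.50+50.46+38.46 = 105.4 kN/m.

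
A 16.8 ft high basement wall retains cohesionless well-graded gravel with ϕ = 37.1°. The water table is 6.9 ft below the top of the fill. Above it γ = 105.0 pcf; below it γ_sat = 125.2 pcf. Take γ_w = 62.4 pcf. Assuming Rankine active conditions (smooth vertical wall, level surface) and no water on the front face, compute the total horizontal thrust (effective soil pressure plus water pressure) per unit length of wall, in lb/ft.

6210 lb/ft

K_a = tan²(45° − φ/2) = 0.2475.
γ' = 125.2 − 62.4 = 62.80 pcf. Depth below WT = 9.9 ft.
σ'_h at WT = K_a γ d_w = 179.3 psf; at base = 179.3 + K_a γ' × 9.9 = 333.2 psf.
P₁ (0–6.9 ft) = ½×179.3×6.9 = 618.6. P₂ (6.9–16.8 ft) = ½(179.3+333.2)×9.9 = 2537.
P_w = ½ γ_w h₂² = 0.5×62.4×9.9² = 3058. Total = 618.6+2537+3058 = 6213 lb/ft.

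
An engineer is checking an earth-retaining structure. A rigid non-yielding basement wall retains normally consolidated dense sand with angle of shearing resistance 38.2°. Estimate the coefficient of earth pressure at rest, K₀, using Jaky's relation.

0.382

K₀ = 1 − sin φ' = 1 − sin 38.2° = 0.3816.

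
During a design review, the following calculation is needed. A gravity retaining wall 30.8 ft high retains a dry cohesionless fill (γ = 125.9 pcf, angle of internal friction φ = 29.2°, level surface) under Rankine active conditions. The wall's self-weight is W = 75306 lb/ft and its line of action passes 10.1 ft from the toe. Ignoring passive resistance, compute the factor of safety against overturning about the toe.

K_a = tan²(45° − 29.2°/2) = 0.3442.
P_a = ½K_aγH² = 0.5×0.3442×125.9×30.8² = 20560 lb/ft, acting at H/3 = 10.27 ft above the base.
Overturning moment M_o = P_a × H/3 = 20560 × 10.27 = 211000.
Resisting moment M_r = W × 10.1 = 75306 × 10.1 = 760600.
FS_overturning = M_r/M_o = 760600/211000 = 3.604.

3.60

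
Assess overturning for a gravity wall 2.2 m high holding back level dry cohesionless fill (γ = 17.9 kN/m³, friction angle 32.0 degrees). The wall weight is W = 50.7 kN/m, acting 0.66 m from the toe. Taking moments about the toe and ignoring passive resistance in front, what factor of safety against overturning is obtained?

3.43

K_a = tan²(45° − 32.0°/2) = 0.3073.
P_a = ½K_aγH² = 0.5×0.3073×17.9×2.2² = 13.31 kN/m, acting at H/3 = 0.7333 m above the base.
Overturning moment M_o = P_a × H/3 = 13.31 × 0.7333 = 9.761.
Resisting moment M_r = W × 0.66 = 50.7 × 0.66 = 33.46.
FS_overturning = M_r/M_o = 33.46/9.761 = 3.428.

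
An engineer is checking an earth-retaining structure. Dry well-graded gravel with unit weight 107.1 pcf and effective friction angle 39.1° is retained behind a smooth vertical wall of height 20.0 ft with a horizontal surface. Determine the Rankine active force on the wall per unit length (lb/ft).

K_a = tan²(45° − φ/2) = 0.2265.
P_a = ½ K_a γ H² = 0.5 × 0.2265 × 107.1 × 20.0² = 4851 lb/ft.

4850 lb/ft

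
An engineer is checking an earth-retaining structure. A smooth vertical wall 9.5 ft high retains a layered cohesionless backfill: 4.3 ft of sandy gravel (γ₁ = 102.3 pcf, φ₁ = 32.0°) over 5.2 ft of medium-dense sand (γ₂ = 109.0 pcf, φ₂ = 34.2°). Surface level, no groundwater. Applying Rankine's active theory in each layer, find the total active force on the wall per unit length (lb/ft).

K_a1 = tan²(45°−32.0°/2) = 0.3073; K_a2 = tan²(45°−34.2°/2) = 0.2803.
Layer 1: σ at base = K_a1 γ₁ h₁ = 135.2 psf; P₁ = ½×135.2×4.3 = 290.6.
Layer 2: σ_v at top = γ₁h₁ = 439.9; σ_h top = K_a2×439.9 = 123.3; σ_h base = K_a2×(439.9+109.0×5.2) = 282.2.
P₂ = ½(123.3+282.2)×5.2 = 1054. Total P_a = 290.6+1054 = 1345 lb/ft.

1340 lb/ft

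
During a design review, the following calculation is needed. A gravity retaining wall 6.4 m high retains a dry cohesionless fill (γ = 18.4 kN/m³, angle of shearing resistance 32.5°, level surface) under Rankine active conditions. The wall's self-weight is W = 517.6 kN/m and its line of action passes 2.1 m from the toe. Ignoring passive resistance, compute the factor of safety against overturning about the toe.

K_a = tan²(45° − 32.5°/2) = 0.3010.
P_a = ½K_aγH² = 0.5×0.3010×18.4×6.4² = 113.4 kN/m, acting at H/3 = 2.133 m above the base.
Overturning moment M_o = P_a × H/3 = 113.4 × 2.133 = 242.0.
Resisting moment M_r = W × 2.1 = 517.6 × 2.1 = 1087.
FS_overturning = M_r/M_o = 1087/242.0 = 4.492.

4.49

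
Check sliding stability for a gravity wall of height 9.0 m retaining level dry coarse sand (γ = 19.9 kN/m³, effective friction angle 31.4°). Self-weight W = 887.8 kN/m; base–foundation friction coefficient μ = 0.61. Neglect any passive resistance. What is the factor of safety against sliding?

K_a = tan²(45° − 31.4°/2) = 0.3149.
P_a = ½K_aγH² = 0.5×0.3149×19.9×9.0² = 253.8 kN/m, acting at H/3 = 3.000 m above the base.
FS_sliding = μW / P_a = 0.61×887.8 / 253.8 = 2.134.

2.13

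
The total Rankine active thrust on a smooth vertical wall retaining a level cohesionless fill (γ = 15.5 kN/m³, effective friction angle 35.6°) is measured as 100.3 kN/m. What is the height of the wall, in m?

7.00 m

K_a = 0.2641. P_a = ½ K_a γ H² ⇒ H = √(2P_a/(K_a γ)).
H = √(2×100.3/(0.2641×15.5)) = 7.000 m.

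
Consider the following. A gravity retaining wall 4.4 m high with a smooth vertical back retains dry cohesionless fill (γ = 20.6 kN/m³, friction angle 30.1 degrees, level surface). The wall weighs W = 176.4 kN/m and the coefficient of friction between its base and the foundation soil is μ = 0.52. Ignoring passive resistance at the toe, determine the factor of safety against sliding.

K_a = tan²(45° − 30.1°/2) = 0.3320.
P_a = ½K_aγH² = 0.5×0.3320×20.6×4.4² = 66.20 kN/m, acting at H/3 = 1.467 m above the base.
FS_sliding = μW / P_a = 0.52×176.4 / 66.20 = 1.386.

1.39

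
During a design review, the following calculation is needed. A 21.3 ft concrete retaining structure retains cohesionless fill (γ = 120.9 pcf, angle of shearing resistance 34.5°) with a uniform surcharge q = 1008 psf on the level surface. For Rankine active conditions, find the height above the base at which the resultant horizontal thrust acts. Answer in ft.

K_a = 0.2768.
Triangular part P₁ = ½K_aγH² = 7592 at H/3 = 7.100 ft; rectangular part P₂ = K_a q H = 5943 at H/2 = 10.65 ft.
ȳ = (P₁·7.100 + P₂·10.65)/(P₁+P₂) = 8.659 ft.

8.66 ft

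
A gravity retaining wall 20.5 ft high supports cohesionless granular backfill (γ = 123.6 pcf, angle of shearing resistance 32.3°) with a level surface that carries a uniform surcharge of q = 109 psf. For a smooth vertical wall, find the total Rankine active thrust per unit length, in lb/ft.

K_a = tan²(45° − φ/2) = 0.3035.
Soil triangle: ½ K_a γ H² = 0.5×0.3035×123.6×20.5² = 7882 lb/ft.
Surcharge rectangle: K_a q H = 0.3035×109×20.5 = 678.1 lb/ft.
Total = 7882 + 678.1 = 8560 lb/ft.

8560 lb/ft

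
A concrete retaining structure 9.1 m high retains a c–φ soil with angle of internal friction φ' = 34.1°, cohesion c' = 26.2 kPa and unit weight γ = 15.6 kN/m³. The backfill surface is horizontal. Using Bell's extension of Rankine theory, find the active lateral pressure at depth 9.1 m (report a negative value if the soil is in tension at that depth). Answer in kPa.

12.2 kPa

K_a = (1 − sin φ)/(1 + sin φ) = 0.2815.
σ_a = K_a γ z − 2c√K_a = 0.2815×15.6×9.1 − 2×26.2×0.5306 = 12.16 kPa.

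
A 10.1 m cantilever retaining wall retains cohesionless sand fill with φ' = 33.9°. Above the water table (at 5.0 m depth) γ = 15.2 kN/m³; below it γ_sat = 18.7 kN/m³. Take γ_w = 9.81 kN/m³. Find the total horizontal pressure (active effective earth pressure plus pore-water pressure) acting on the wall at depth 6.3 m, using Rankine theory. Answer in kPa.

K_a = (1 − sin φ)/(1 + sin φ) = 0.2839.
γ' = 18.7 − 9.81 = 8.890 kN/m³.
Effective vertical stress at 6.3 m: σ'_v = 15.2×5.0 + 8.890×1.30 = 87.56 kPa.
σ'_h = K_a σ'_v = 0.2839 × 87.56 = 24.86 kPa; u = γ_w × 1.30 = 12.75 kPa.
Total σ_h = 24.86 + 12.75 = 37.61 kPa.

37.6 kPa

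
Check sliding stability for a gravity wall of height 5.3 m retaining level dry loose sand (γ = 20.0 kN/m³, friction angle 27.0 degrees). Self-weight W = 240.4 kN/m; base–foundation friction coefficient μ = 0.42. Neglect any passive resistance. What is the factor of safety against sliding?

0.957

K_a = tan²(45° − 27.0°/2) = 0.3755.
P_a = ½K_aγH² = 0.5×0.3755×20.0×5.3² = 105.5 kN/m, acting at H/3 = 1.767 m above the base.
FS_sliding = μW / P_a = 0.42×240.4 / 105.5 = 0.9572.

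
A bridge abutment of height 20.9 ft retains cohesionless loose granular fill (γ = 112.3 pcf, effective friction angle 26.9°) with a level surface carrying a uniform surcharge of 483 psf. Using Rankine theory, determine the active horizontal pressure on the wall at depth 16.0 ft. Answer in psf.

859 psf

K_a = (1 − sin φ)/(1 + sin φ) = 0.3770.
σ_v = γz + q = 112.3 × 16.0 + 483 = 2280 psf.
σ_h = K_a σ_v = 0.3770 × 2280 = 859.5 psf.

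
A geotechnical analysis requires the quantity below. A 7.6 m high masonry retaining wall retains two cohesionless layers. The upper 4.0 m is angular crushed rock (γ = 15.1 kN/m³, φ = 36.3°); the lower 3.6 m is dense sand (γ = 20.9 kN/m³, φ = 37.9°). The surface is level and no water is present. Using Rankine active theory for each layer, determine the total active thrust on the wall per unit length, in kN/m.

115 kN/m

K_a1 = tan²(45°−36.3°/2) = 0.2563; K_a2 = tan²(45°−37.9°/2) = 0.2389.
Layer 1: σ at base = K_a1 γ₁ h₁ = 15.48 kPa; P₁ = ½×15.48×4.0 = 30.96.
Layer 2: σ_v at top = γ₁h₁ = 60.40; σ_h top = K_a2×60.40 = 14.43; σ_h base = K_a2×(60.40+20.9×3.6) = 32.41.
P₂ = ½(14.43+32.41)×3.6 = 84.31. Total P_a = 30.96+84.31 = 115.3 kN/m.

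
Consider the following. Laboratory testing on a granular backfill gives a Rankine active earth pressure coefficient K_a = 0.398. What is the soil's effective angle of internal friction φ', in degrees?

K_a = tan²(45° − φ/2) ⇒ 45° − φ/2 = arctan(√0.398) = 32.25°.
φ = 2(45° − 32.25°) = 25.51°.

25.5°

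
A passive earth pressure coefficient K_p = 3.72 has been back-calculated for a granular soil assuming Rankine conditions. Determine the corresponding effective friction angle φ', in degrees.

K_p = (1+sin φ)/(1−sin φ) ⇒ sin φ = (K_p − 1)/(K_p + 1) = 0.5763.
φ = arcsin(0.5763) = 35.19°.

35.2°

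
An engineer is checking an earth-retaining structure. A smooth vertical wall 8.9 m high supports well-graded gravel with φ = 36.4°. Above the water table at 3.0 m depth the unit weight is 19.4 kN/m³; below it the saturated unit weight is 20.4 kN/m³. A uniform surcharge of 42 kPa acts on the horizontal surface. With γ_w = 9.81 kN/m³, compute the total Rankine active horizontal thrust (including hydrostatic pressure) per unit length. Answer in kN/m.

K_a = tan²(45° − φ/2) = 0.2552.
γ' = 20.4 − 9.81 = 10.59 kN/m³. h₂ = H − d_w = 5.9 m.
σ'_h: at surface K_a·q = 10.72; at WT K_a(q+γd_w) = 25.57; at base K_a(q+γd_w+γ'h₂) = 41.51 kPa.
P₁ = ½(10.72+25.57)×3.0 = 54.43; P₂ = ½(25.57+41.51)×5.9 = 197.9; P_w = ½γ_w h₂² = 170.7.
Total = 54.43+197.9+170.7 = 423.0 kN/m.

423 kN/m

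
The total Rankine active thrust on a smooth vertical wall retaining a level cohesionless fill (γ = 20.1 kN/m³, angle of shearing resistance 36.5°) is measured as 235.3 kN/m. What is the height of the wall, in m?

9.60 m

K_a = 0.2541. P_a = ½ K_a γ H² ⇒ H = √(2P_a/(K_a γ)).
H = √(2×235.3/(0.2541×20.1)) = 9.600 m.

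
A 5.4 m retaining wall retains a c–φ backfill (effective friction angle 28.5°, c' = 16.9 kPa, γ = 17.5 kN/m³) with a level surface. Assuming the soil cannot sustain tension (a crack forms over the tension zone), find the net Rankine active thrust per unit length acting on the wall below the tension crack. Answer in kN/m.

14.4 kN/m

K_a = 0.3540; √K_a = 0.5949.
Tension-crack depth z_c = 2c/(γ√K_a) = 2×16.9/(17.5×0.5949) = 3.246 m.
σ_a at base = K_a γ H − 2c√K_a = 0.3540×17.5×5.4 − 2×16.9×0.5949 = 13.34 kPa.
P_a = ½ × 13.34 × (H − z_c) = 0.5×13.34×2.154 = 14.36 kN/m.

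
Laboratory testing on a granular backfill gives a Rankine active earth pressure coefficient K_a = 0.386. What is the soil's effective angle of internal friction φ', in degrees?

26.3°

K_a = tan²(45° − φ/2) ⇒ 45° − φ/2 = arctan(√0.386) = 31.85°.
φ = 2(45° − 31.85°) = 26.30°.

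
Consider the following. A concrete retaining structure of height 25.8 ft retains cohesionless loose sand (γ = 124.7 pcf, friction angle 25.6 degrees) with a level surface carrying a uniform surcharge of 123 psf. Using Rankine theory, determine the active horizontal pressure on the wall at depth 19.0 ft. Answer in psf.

988 psf

K_a = (1 − sin φ)/(1 + sin φ) = 0.3966.
σ_v = γz + q = 124.7 × 19.0 + 123 = 2492 psf.
σ_h = K_a σ_v = 0.3966 × 2492 = 988.4 psf.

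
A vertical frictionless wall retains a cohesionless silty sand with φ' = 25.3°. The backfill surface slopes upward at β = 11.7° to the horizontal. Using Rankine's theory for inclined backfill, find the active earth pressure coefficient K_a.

0.436

K_a = cos β · (cos β − √(cos²β − cos²φ)) / (cos β + √(cos²β − cos²φ)).
cos β = 0.9792, cos φ = 0.9041, √(cos²β − cos²φ) = 0.3762.
K_a = 0.9792 × (0.9792 − 0.3762)/(0.9792 + 0.3762) = 0.4357.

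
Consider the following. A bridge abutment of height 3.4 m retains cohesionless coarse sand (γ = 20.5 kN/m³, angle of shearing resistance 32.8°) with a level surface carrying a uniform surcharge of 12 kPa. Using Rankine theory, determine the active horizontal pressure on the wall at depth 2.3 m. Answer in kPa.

K_a = (1 − sin φ)/(1 + sin φ) = 0.2973.
σ_v = γz + q = 20.5 × 2.3 + 12 = 59.15 kPa.
σ_h = K_a σ_v = 0.2973 × 59.15 = 17.58 kPa.

17.6 kPa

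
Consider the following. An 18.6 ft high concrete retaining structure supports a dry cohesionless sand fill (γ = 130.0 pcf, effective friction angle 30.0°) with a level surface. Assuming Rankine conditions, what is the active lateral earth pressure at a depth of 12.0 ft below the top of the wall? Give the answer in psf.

K_a = (1 − sin φ)/(1 + sin φ) = 0.3333.
σ_h = K_a γ z = 0.3333 × 130.0 × 12.0 = 520.0 psf.

520 psf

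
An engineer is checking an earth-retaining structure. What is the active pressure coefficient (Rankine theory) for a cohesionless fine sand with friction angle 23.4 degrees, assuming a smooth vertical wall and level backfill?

K_a = (1 − sin φ)/(1 + sin φ) = (1 − sin 23.4°)/(1 + sin 23.4°) = 0.4315.

0.431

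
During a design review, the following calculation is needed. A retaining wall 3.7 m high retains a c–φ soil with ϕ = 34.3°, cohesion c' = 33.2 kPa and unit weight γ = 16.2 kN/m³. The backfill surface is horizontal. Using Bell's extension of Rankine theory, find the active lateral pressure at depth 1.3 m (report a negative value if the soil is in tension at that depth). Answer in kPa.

-29.2 kPa

K_a = (1 − sin φ)/(1 + sin φ) = 0.2792.
σ_a = K_a γ z − 2c√K_a = 0.2792×16.2×1.3 − 2×33.2×0.5284 = -29.20 kPa.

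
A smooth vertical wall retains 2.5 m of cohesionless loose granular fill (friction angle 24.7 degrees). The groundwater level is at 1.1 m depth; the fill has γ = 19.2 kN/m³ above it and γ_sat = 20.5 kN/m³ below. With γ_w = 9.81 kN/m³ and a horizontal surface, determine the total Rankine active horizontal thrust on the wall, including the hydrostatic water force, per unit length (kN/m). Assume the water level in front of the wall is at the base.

K_a = tan²(45° − φ/2) = 0.4106.
γ' = 20.5 − 9.81 = 10.69 kN/m³. Depth below WT = 1.4 m.
σ'_h at WT = K_a γ d_w = 8.671 kPa; at base = 8.671 + K_a γ' × 1.4 = 14.82 kPa.
P₁ (0–1.1 m) = ½×8.671×1.1 = 4.769. P₂ (1.1–2.5 m) = ½(8.671+14.82)×1.4 = 16.44.
P_w = ½ γ_w h₂² = 0.5×9.81×1.4² = 9.614. Total = 4.769+16.44+9.614 = 30.82 kN/m.

30.8 kN/m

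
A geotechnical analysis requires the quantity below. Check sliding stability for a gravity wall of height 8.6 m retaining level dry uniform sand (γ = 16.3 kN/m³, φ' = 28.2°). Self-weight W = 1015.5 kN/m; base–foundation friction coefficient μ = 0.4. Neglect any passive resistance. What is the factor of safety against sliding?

1.88

K_a = tan²(45° − 28.2°/2) = 0.3582.
P_a = ½K_aγH² = 0.5×0.3582×16.3×8.6² = 215.9 kN/m, acting at H/3 = 2.867 m above the base.
FS_sliding = μW / P_a = 0.4×1015.5 / 215.9 = 1.881.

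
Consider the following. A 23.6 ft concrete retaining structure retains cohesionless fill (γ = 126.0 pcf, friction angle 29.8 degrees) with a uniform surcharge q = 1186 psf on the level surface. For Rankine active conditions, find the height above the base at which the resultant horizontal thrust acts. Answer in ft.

K_a = 0.3360.
Triangular part P₁ = ½K_aγH² = 11790 at H/3 = 7.867 ft; rectangular part P₂ = K_a q H = 9405 at H/2 = 11.80 ft.
ȳ = (P₁·7.867 + P₂·11.80)/(P₁+P₂) = 9.612 ft.

9.61 ft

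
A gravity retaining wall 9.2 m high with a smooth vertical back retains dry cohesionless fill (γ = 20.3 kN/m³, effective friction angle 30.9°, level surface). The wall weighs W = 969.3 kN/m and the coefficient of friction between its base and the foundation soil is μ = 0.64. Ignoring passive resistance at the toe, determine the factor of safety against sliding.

K_a = tan²(45° − 30.9°/2) = 0.3214.
P_a = ½K_aγH² = 0.5×0.3214×20.3×9.2² = 276.1 kN/m, acting at H/3 = 3.067 m above the base.
FS_sliding = μW / P_a = 0.64×969.3 / 276.1 = 2.247.

2.25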